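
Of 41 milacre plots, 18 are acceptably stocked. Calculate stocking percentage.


Formula: Stocking % = stocked plots / total plots * 100
Stocking = 18 / 41 * 100
Stocking = 0.439 * 100 = 43.9%

43.9


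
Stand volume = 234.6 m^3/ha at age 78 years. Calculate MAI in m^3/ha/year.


Formula: MAI = Total Volume / Stand Age
MAI = 234.6 m^3/ha / 78 years
MAI = 3.01 m^3/ha/year

3.01


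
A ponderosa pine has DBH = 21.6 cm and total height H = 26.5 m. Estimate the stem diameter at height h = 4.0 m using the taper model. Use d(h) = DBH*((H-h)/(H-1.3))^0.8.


Taper: d(h) = DBH * ((H - h) / (H - 1.3))^0.8
Numerator = H - h = 26.5 - 4.0 = 22.5 m
Denominator = H - 1.3 = 26.5 - 1.3 = 25.2 m
Ratio = 22.5 / 25.2 = 0.89286
d = 21.6 * 0.89286^0.8 = 19.7 cm

19.7


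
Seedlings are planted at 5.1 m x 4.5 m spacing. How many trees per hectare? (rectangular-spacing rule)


Formula: TPH = 10000 m^2/ha / (spacing_x * spacing_y)
Area per tree = 5.1 m * 4.5 m = 22.95 m^2
TPH = 10000 / 22.95 = 436 trees/ha

436


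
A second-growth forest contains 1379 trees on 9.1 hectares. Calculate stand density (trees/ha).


Formula: Stand Density = N_trees / Area_ha
Density = 1379 trees / 9.1 ha
Density = 152 trees/ha

152


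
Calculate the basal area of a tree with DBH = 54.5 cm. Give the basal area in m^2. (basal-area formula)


Formula: BA = pi * (DBH/2)^2 / 10000  (cm^2 to m^2)
Radius = DBH/2 = 54.5/2 = 27.25 cm
BA = pi * 27.25^2 / 10000
   = 2332.8289 cm^2 / 10000
   = 0.2333 m^2

0.2333


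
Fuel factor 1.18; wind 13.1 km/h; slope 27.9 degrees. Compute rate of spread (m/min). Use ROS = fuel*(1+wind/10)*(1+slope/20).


Formula: ROS = fuel * (1 + wind/10) * (1 + slope/20)
Wind factor = 1 + 13.1/10 = 2.31
Slope factor = 1 + 27.9/20 = 2.395
ROS = 1.18 * 2.31 * 2.395 = 6.53 m/min

6.53


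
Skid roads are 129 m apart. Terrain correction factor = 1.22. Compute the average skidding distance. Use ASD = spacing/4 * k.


Formula: ASD = (spacing / 4) * correction
Uncorrected distance = spacing / 4 = 129 / 4 = 32.25 m
ASD = 32.25 * 1.22 = 39 m

39


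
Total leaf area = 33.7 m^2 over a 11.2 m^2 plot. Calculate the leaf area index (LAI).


Formula: LAI = total leaf area / ground area  (dimensionless)
LAI = 33.7 m^2 / 11.2 m^2
LAI = 3.01

3.01


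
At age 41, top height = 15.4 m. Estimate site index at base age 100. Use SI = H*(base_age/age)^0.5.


Formula: SI = H_dom * (base_age / age)^0.5
Age ratio = 100 / 41 = 2.43902
sqrt(age_ratio) = 1.56174
SI = 15.4 * 1.56174 = 24.1 m

24.1


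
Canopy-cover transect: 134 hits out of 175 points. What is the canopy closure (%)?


Formula: Canopy closure = covered points / total points * 100
Closure = 134 / 175 * 100
Closure = 0.7657 * 100 = 76.6%

76.6


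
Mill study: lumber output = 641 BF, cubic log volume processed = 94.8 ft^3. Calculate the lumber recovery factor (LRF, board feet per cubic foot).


Formula: LRF = Lumber Output (BF) / Log Input (ft^3)
LRF = 641 BF / 94.8 ft^3
LRF = 6.76 BF/ft^3

6.76


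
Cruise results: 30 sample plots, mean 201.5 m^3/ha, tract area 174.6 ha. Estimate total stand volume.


Formula: Total Volume = Mean Volume per ha * Total Area
Total Volume = 201.5 m^3/ha * 174.6 ha
Total Volume = 35182 m^3

35182


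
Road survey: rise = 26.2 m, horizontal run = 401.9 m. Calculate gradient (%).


Formula: Gradient = rise / run * 100
Gradient = 26.2 / 401.9 * 100 = 6.5%

6.5


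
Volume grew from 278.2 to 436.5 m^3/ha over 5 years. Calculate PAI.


Formula: PAI = (V_T2 - V_T1) / (T2 - T1)
Volume increment = 436.5 - 278.2 = 158.3 m^3/ha
PAI = 158.3 / 5 = 31.66 m^3/ha/year

31.66


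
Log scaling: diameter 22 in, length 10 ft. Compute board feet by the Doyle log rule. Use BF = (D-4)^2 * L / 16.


Doyle: BF = (D - 4)^2 * L / 16
Adjusted diameter = 22 - 4 = 18 in
(D-4)^2 = 18^2 = 324
BF = 324 * 10 / 16 = 203 BF

203


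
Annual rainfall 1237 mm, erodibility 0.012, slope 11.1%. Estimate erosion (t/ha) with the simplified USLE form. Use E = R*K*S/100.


Formula: E = R * K * S / 100  (simplified USLE)
R * K = 1237 * 0.012 = 14.844
E = 14.844 * 11.1 / 100 = 1.65 t/ha

1.65


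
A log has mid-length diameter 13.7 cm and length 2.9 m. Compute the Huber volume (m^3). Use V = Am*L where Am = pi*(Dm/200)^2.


Huber: V = Am * L,  Am = pi*(Dm/200)^2
Am = pi*(13.7/200)^2 = 0.014741 m^2
V = 0.014741*2.9 = 0.0427 m^3

0.0427


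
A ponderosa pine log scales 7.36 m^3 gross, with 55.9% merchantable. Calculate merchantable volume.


Formula: MV = V_total * (merchantable_pct / 100)
Merchantable fraction = 55.9% / 100 = 0.559
MV = 7.36 m^3 * 0.559 = 4.114 m^3

4.114


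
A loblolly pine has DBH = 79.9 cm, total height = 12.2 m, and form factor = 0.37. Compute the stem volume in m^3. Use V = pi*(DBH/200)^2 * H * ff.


Formula: V = pi * (DBH/200)^2 * H * ff
Radius = DBH/200 = 79.9/200 = 0.3995 m
Radius^2 = 0.3995^2 = 0.15960025 m^2
V = pi * 0.15960025 * 12.2 * 0.37
V = 2.263 m^3

2.263


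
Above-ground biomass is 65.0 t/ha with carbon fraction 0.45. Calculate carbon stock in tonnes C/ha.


Formula: Carbon Stock = Biomass * Carbon Fraction
C = 65.0 t/ha * 0.45
C = 29.3 t C/ha

29.3


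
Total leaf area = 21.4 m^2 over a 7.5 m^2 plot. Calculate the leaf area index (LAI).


Formula: LAI = total leaf area / ground area  (dimensionless)
LAI = 21.4 m^2 / 7.5 m^2
LAI = 2.85

2.85


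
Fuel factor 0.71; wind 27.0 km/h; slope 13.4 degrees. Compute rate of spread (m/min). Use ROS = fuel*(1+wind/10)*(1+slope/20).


Formula: ROS = fuel * (1 + wind/10) * (1 + slope/20)
Wind factor = 1 + 27.0/10 = 3.7
Slope factor = 1 + 13.4/20 = 1.67
ROS = 0.71 * 3.7 * 1.67 = 4.39 m/min

4.39


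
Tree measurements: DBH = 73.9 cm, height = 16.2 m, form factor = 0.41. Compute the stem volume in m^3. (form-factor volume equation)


Formula: V = pi * (DBH/200)^2 * H * ff
Radius = DBH/200 = 73.9/200 = 0.3695 m
Radius^2 = 0.3695^2 = 0.13653025 m^2
V = pi * 0.13653025 * 16.2 * 0.41
V = 2.849 m^3

2.849


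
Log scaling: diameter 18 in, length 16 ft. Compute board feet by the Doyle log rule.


Doyle: BF = (D - 4)^2 * L / 16
Adjusted diameter = 18 - 4 = 14 in
(D-4)^2 = 14^2 = 196
BF = 196 * 16 / 16 = 196 BF

196


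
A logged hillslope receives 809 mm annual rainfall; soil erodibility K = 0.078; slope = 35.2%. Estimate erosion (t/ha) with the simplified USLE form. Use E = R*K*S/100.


Formula: E = R * K * S / 100  (simplified USLE)
R * K = 809 * 0.078 = 63.102
E = 63.102 * 35.2 / 100 = 22.21 t/ha

22.21


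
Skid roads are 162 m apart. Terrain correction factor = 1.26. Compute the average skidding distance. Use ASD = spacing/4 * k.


Formula: ASD = (spacing / 4) * correction
Uncorrected distance = spacing / 4 = 162 / 4 = 40.5 m
ASD = 40.5 * 1.26 = 51 m

51


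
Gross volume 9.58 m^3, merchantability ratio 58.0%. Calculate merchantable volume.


Formula: MV = V_total * (merchantable_pct / 100)
Merchantable fraction = 58.0% / 100 = 0.58
MV = 9.58 m^3 * 0.58 = 5.556 m^3

5.556


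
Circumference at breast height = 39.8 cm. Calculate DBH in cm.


Formula: DBH = C / pi
DBH = 39.8 / pi
pi = 3.14159...
DBH = 12.7 cm

12.7


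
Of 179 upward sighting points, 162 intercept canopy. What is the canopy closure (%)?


Formula: Canopy closure = covered points / total points * 100
Closure = 162 / 179 * 100
Closure = 0.905 * 100 = 90.5%

90.5


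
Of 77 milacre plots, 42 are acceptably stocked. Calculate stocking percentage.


Formula: Stocking % = stocked plots / total plots * 100
Stocking = 42 / 77 * 100
Stocking = 0.5455 * 100 = 54.5%

54.5


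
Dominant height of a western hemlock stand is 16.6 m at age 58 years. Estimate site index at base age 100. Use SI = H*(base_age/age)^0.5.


Formula: SI = H_dom * (base_age / age)^0.5
Age ratio = 100 / 58 = 1.72414
sqrt(age_ratio) = 1.31306
SI = 16.6 * 1.31306 = 21.8 m

21.8


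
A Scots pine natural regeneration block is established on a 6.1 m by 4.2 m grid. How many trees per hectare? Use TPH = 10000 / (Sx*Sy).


Formula: TPH = 10000 m^2/ha / (spacing_x * spacing_y)
Area per tree = 6.1 m * 4.2 m = 25.62 m^2
TPH = 10000 / 25.62 = 390 trees/ha

390


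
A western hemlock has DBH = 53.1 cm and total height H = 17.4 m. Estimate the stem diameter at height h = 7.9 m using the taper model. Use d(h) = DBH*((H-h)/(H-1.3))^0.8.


Taper: d(h) = DBH * ((H - h) / (H - 1.3))^0.8
Numerator = H - h = 17.4 - 7.9 = 9.5 m
Denominator = H - 1.3 = 17.4 - 1.3 = 16.1 m
Ratio = 9.5 / 16.1 = 0.59006
d = 53.1 * 0.59006^0.8 = 34.8 cm

34.8


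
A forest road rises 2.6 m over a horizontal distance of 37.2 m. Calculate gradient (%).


Formula: Gradient = rise / run * 100
Gradient = 2.6 / 37.2 * 100 = 7.0%

7.0


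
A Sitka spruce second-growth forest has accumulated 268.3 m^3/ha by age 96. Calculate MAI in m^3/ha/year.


Formula: MAI = Total Volume / Stand Age
MAI = 268.3 m^3/ha / 96 years
MAI = 2.79 m^3/ha/year

2.79


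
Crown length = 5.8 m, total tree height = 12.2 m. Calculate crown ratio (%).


Formula: Crown Ratio = (Crown Length / Total Height) * 100
CR = (5.8 m / 12.2 m) * 100
CR = 0.4754 * 100 = 47.5%

47.5


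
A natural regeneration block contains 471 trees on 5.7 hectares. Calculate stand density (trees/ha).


Formula: Stand Density = N_trees / Area_ha
Density = 471 trees / 5.7 ha
Density = 83 trees/ha

83


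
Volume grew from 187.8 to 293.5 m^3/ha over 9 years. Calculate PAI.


Formula: PAI = (V_T2 - V_T1) / (T2 - T1)
Volume increment = 293.5 - 187.8 = 105.7 m^3/ha
PAI = 105.7 / 9 = 11.74 m^3/ha/year

11.74


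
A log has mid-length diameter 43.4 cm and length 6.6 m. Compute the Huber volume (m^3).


Huber: V = Am * L,  Am = pi*(Dm/200)^2
Am = pi*(43.4/200)^2 = 0.147934 m^2
V = 0.147934*6.6 = 0.9764 m^3

0.9764


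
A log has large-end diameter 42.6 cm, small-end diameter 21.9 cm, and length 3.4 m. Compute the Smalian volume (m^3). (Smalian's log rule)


Smalian: V = (A1 + A2)/2 * L,  A = pi*(D/200)^2
A1 = pi*(42.6/200)^2 = 0.142531 m^2
A2 = pi*(21.9/200)^2 = 0.037668 m^2
V = (0.142531+0.037668)/2*3.4 = 0.3063 m^3

0.3063


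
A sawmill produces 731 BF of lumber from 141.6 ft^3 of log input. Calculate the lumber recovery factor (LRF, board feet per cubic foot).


Formula: LRF = Lumber Output (BF) / Log Input (ft^3)
LRF = 731 BF / 141.6 ft^3
LRF = 5.16 BF/ft^3

5.16


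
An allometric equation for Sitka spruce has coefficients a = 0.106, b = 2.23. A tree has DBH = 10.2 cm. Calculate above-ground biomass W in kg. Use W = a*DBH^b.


Formula: W = a * DBH^b  (allometric power law)
DBH^b = 10.2^2.23 = 177.4918
W = 0.106 * 177.4918 = 18.8 kg

18.8


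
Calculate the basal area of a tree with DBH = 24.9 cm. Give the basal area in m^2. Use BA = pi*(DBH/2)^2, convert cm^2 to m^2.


Formula: BA = pi * (DBH/2)^2 / 10000  (cm^2 to m^2)
Radius = DBH/2 = 24.9/2 = 12.45 cm
BA = pi * 12.45^2 / 10000
   = 486.9547 cm^2 / 10000
   = 0.0487 m^2

0.0487


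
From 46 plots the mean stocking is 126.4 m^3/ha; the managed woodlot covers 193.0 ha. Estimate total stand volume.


Formula: Total Volume = Mean Volume per ha * Total Area
Total Volume = 126.4 m^3/ha * 193.0 ha
Total Volume = 24395 m^3

24395


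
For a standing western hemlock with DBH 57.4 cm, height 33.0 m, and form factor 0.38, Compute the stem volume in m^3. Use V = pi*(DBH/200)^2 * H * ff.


Formula: V = pi * (DBH/200)^2 * H * ff
Radius = DBH/200 = 57.4/200 = 0.287 m
Radius^2 = 0.287^2 = 0.082369 m^2
V = pi * 0.082369 * 33.0 * 0.38
V = 3.245 m^3

3.245


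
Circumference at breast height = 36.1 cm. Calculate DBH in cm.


Formula: DBH = C / pi
DBH = 36.1 / pi
pi = 3.14159...
DBH = 11.5 cm

11.5


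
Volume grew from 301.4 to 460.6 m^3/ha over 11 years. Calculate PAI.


Formula: PAI = (V_T2 - V_T1) / (T2 - T1)
Volume increment = 460.6 - 301.4 = 159.2 m^3/ha
PAI = 159.2 / 11 = 14.47 m^3/ha/year

14.47


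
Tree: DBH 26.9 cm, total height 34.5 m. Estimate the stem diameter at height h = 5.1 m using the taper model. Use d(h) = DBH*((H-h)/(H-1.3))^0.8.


Taper: d(h) = DBH * ((H - h) / (H - 1.3))^0.8
Numerator = H - h = 34.5 - 5.1 = 29.4 m
Denominator = H - 1.3 = 34.5 - 1.3 = 33.2 m
Ratio = 29.4 / 33.2 = 0.88554
d = 26.9 * 0.88554^0.8 = 24.4 cm

24.4


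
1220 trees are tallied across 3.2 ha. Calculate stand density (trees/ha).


Formula: Stand Density = N_trees / Area_ha
Density = 1220 trees / 3.2 ha
Density = 381 trees/ha

381


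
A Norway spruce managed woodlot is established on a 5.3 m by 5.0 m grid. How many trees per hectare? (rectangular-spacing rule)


Formula: TPH = 10000 m^2/ha / (spacing_x * spacing_y)
Area per tree = 5.3 m * 5.0 m = 26.5 m^2
TPH = 10000 / 26.5 = 377 trees/ha

377


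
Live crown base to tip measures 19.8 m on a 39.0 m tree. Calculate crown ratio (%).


Formula: Crown Ratio = (Crown Length / Total Height) * 100
CR = (19.8 m / 39.0 m) * 100
CR = 0.5077 * 100 = 50.8%

50.8


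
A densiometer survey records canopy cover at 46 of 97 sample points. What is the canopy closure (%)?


Formula: Canopy closure = covered points / total points * 100
Closure = 46 / 97 * 100
Closure = 0.4742 * 100 = 47.4%

47.4


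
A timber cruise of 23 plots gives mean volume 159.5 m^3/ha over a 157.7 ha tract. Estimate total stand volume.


Formula: Total Volume = Mean Volume per ha * Total Area
Total Volume = 159.5 m^3/ha * 157.7 ha
Total Volume = 25153 m^3

25153


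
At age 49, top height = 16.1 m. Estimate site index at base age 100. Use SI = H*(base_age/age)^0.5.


Formula: SI = H_dom * (base_age / age)^0.5
Age ratio = 100 / 49 = 2.04082
sqrt(age_ratio) = 1.42857
SI = 16.1 * 1.42857 = 23.0 m

23.0


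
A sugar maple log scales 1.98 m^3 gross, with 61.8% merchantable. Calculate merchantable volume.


Formula: MV = V_total * (merchantable_pct / 100)
Merchantable fraction = 61.8% / 100 = 0.618
MV = 1.98 m^3 * 0.618 = 1.224 m^3

1.224


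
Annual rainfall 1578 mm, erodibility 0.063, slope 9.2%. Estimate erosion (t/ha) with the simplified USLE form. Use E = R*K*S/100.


Formula: E = R * K * S / 100  (simplified USLE)
R * K = 1578 * 0.063 = 99.414
E = 99.414 * 9.2 / 100 = 9.15 t/ha

9.15


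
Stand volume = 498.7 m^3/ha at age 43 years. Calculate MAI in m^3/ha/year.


Formula: MAI = Total Volume / Stand Age
MAI = 498.7 m^3/ha / 43 years
MAI = 11.6 m^3/ha/year

11.6


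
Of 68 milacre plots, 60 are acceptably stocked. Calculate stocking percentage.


Formula: Stocking % = stocked plots / total plots * 100
Stocking = 60 / 68 * 100
Stocking = 0.8824 * 100 = 88.2%

88.2


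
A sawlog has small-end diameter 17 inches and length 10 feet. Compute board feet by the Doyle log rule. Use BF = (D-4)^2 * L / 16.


Doyle: BF = (D - 4)^2 * L / 16
Adjusted diameter = 17 - 4 = 13 in
(D-4)^2 = 13^2 = 169
BF = 169 * 10 / 16 = 106 BF

106


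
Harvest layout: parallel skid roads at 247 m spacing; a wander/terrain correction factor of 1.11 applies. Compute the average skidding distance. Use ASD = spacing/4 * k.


Formula: ASD = (spacing / 4) * correction
Uncorrected distance = spacing / 4 = 247 / 4 = 61.75 m
ASD = 61.75 * 1.11 = 69 m

69


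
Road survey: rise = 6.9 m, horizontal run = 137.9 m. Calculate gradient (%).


Formula: Gradient = rise / run * 100
Gradient = 6.9 / 137.9 * 100 = 5.0%

5.0


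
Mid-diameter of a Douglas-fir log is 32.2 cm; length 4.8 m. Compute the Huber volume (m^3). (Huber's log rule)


Huber: V = Am * L,  Am = pi*(Dm/200)^2
Am = pi*(32.2/200)^2 = 0.081433 m^2
V = 0.081433*4.8 = 0.3909 m^3

0.3909


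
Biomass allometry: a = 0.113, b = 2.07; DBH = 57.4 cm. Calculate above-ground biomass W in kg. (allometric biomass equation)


Formula: W = a * DBH^b  (allometric power law)
DBH^b = 57.4^2.07 = 4374.6934
W = 0.113 * 4374.6934 = 494.3 kg

494.3


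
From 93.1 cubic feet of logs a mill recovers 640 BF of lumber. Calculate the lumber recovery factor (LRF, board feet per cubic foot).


Formula: LRF = Lumber Output (BF) / Log Input (ft^3)
LRF = 640 BF / 93.1 ft^3
LRF = 6.87 BF/ft^3

6.87


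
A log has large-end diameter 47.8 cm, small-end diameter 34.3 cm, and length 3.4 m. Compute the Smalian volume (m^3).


Smalian: V = (A1 + A2)/2 * L,  A = pi*(D/200)^2
A1 = pi*(47.8/200)^2 = 0.179451 m^2
A2 = pi*(34.3/200)^2 = 0.092401 m^2
V = (0.179451+0.092401)/2*3.4 = 0.4621 m^3

0.4621


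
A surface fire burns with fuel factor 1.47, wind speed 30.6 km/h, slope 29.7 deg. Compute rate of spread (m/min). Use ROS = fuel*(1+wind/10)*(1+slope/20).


Formula: ROS = fuel * (1 + wind/10) * (1 + slope/20)
Wind factor = 1 + 30.6/10 = 4.06
Slope factor = 1 + 29.7/20 = 2.485
ROS = 1.47 * 4.06 * 2.485 = 14.83 m/min

14.83


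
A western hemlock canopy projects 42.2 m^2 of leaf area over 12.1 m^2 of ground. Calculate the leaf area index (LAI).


Formula: LAI = total leaf area / ground area  (dimensionless)
LAI = 42.2 m^2 / 12.1 m^2
LAI = 3.49

3.49


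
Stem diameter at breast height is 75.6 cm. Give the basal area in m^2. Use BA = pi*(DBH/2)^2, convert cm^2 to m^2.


Formula: BA = pi * (DBH/2)^2 / 10000  (cm^2 to m^2)
Radius = DBH/2 = 75.6/2 = 37.8 cm
BA = pi * 37.8^2 / 10000
   = 4488.8332 cm^2 / 10000
   = 0.4489 m^2

0.4489


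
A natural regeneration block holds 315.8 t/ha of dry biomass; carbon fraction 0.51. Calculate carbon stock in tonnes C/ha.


Formula: Carbon Stock = Biomass * Carbon Fraction
C = 315.8 t/ha * 0.51
C = 161.1 t C/ha

161.1


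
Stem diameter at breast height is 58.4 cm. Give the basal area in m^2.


Formula: BA = pi * (DBH/2)^2 / 10000  (cm^2 to m^2)
Radius = DBH/2 = 58.4/2 = 29.2 cm
BA = pi * 29.2^2 / 10000
   = 2678.6476 cm^2 / 10000
   = 0.2679 m^2

0.2679


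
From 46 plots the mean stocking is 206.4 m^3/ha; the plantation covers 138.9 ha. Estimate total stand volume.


Formula: Total Volume = Mean Volume per ha * Total Area
Total Volume = 206.4 m^3/ha * 138.9 ha
Total Volume = 28669 m^3

28669


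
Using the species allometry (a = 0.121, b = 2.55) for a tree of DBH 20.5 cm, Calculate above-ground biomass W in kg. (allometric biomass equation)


Formula: W = a * DBH^b  (allometric power law)
DBH^b = 20.5^2.55 = 2212.9538
W = 0.121 * 2212.9538 = 267.8 kg

267.8


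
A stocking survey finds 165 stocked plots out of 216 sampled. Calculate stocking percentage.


Formula: Stocking % = stocked plots / total plots * 100
Stocking = 165 / 216 * 100
Stocking = 0.7639 * 100 = 76.4%

76.4


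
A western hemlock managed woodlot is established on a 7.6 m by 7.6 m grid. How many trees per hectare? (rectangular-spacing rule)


Formula: TPH = 10000 m^2/ha / (spacing_x * spacing_y)
Area per tree = 7.6 m * 7.6 m = 57.76 m^2
TPH = 10000 / 57.76 = 173 trees/ha

173


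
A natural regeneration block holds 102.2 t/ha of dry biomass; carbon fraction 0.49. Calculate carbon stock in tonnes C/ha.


Formula: Carbon Stock = Biomass * Carbon Fraction
C = 102.2 t/ha * 0.49
C = 50.1 t C/ha

50.1


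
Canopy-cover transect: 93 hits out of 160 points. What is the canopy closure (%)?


Formula: Canopy closure = covered points / total points * 100
Closure = 93 / 160 * 100
Closure = 0.5813 * 100 = 58.1%

58.1


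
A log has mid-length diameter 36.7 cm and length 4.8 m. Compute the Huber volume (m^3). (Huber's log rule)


Huber: V = Am * L,  Am = pi*(Dm/200)^2
Am = pi*(36.7/200)^2 = 0.105784 m^2
V = 0.105784*4.8 = 0.5078 m^3

0.5078


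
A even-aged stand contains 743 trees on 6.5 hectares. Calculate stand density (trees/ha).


Formula: Stand Density = N_trees / Area_ha
Density = 743 trees / 6.5 ha
Density = 114 trees/ha

114


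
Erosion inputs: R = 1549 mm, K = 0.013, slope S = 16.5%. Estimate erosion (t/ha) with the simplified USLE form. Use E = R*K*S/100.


Formula: E = R * K * S / 100  (simplified USLE)
R * K = 1549 * 0.013 = 20.137
E = 20.137 * 16.5 / 100 = 3.32 t/ha

3.32


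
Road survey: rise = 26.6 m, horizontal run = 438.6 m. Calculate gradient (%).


Formula: Gradient = rise / run * 100
Gradient = 26.6 / 438.6 * 100 = 6.1%

6.1


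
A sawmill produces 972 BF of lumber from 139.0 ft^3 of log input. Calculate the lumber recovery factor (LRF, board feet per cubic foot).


Formula: LRF = Lumber Output (BF) / Log Input (ft^3)
LRF = 972 BF / 139.0 ft^3
LRF = 6.99 BF/ft^3

6.99


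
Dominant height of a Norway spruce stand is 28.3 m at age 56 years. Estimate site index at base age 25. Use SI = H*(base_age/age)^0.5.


Formula: SI = H_dom * (base_age / age)^0.5
Age ratio = 25 / 56 = 0.44643
sqrt(age_ratio) = 0.66815
SI = 28.3 * 0.66815 = 18.9 m

18.9


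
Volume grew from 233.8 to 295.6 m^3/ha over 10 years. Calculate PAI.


Formula: PAI = (V_T2 - V_T1) / (T2 - T1)
Volume increment = 295.6 - 233.8 = 61.8 m^3/ha
PAI = 61.8 / 10 = 6.18 m^3/ha/year

6.18


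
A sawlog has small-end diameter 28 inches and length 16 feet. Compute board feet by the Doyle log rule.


Doyle: BF = (D - 4)^2 * L / 16
Adjusted diameter = 28 - 4 = 24 in
(D-4)^2 = 24^2 = 576
BF = 576 * 16 / 16 = 576 BF

576


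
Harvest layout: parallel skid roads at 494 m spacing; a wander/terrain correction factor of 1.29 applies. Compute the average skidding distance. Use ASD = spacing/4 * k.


Formula: ASD = (spacing / 4) * correction
Uncorrected distance = spacing / 4 = 494 / 4 = 123.5 m
ASD = 123.5 * 1.29 = 159 m

159


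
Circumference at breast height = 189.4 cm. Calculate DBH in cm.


Formula: DBH = C / pi
DBH = 189.4 / pi
pi = 3.14159...
DBH = 60.3 cm

60.3


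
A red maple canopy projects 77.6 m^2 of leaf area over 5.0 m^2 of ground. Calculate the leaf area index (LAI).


Formula: LAI = total leaf area / ground area  (dimensionless)
LAI = 77.6 m^2 / 5.0 m^2
LAI = 15.52

15.52


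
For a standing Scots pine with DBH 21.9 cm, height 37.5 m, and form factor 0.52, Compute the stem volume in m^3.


Formula: V = pi * (DBH/200)^2 * H * ff
Radius = DBH/200 = 21.9/200 = 0.1095 m
Radius^2 = 0.1095^2 = 0.01199025 m^2
V = pi * 0.01199025 * 37.5 * 0.52
V = 0.735 m^3

0.735


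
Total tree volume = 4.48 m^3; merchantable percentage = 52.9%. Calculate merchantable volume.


Formula: MV = V_total * (merchantable_pct / 100)
Merchantable fraction = 52.9% / 100 = 0.529
MV = 4.48 m^3 * 0.529 = 2.37 m^3

2.37


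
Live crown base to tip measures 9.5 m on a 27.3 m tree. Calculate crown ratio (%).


Formula: Crown Ratio = (Crown Length / Total Height) * 100
CR = (9.5 m / 27.3 m) * 100
CR = 0.348 * 100 = 34.8%

34.8


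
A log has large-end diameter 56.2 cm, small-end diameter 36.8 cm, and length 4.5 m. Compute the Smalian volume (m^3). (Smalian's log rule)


Smalian: V = (A1 + A2)/2 * L,  A = pi*(D/200)^2
A1 = pi*(56.2/200)^2 = 0.248063 m^2
A2 = pi*(36.8/200)^2 = 0.106362 m^2
V = (0.248063+0.106362)/2*4.5 = 0.7975 m^3

0.7975


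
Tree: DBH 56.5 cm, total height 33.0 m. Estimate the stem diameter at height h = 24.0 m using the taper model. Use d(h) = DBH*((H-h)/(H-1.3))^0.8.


Taper: d(h) = DBH * ((H - h) / (H - 1.3))^0.8
Numerator = H - h = 33.0 - 24.0 = 9.0 m
Denominator = H - 1.3 = 33.0 - 1.3 = 31.7 m
Ratio = 9.0 / 31.7 = 0.28391
d = 56.5 * 0.28391^0.8 = 20.6 cm

20.6


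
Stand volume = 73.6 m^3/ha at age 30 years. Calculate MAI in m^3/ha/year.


Formula: MAI = Total Volume / Stand Age
MAI = 73.6 m^3/ha / 30 years
MAI = 2.45 m^3/ha/year

2.45


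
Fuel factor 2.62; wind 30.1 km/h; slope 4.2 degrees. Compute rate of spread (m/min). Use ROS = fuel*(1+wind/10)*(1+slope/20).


Formula: ROS = fuel * (1 + wind/10) * (1 + slope/20)
Wind factor = 1 + 30.1/10 = 4.01
Slope factor = 1 + 4.2/20 = 1.21
ROS = 2.62 * 4.01 * 1.21 = 12.71 m/min

12.71


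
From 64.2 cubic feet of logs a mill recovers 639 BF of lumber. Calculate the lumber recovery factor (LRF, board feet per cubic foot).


Formula: LRF = Lumber Output (BF) / Log Input (ft^3)
LRF = 639 BF / 64.2 ft^3
LRF = 9.95 BF/ft^3

9.95


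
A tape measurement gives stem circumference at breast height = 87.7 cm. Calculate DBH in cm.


Formula: DBH = C / pi
DBH = 87.7 / pi
pi = 3.14159...
DBH = 27.9 cm

27.9


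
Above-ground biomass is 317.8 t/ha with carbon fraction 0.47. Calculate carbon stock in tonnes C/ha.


Formula: Carbon Stock = Biomass * Carbon Fraction
C = 317.8 t/ha * 0.47
C = 149.4 t C/ha

149.4


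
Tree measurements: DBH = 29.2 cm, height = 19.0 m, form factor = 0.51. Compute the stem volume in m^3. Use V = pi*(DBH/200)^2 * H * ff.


Formula: V = pi * (DBH/200)^2 * H * ff
Radius = DBH/200 = 29.2/200 = 0.146 m
Radius^2 = 0.146^2 = 0.021316 m^2
V = pi * 0.021316 * 19.0 * 0.51
V = 0.649 m^3

0.649


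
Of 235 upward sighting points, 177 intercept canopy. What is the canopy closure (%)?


Formula: Canopy closure = covered points / total points * 100
Closure = 177 / 235 * 100
Closure = 0.7532 * 100 = 75.3%

75.3


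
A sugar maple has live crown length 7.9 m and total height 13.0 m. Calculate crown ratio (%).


Formula: Crown Ratio = (Crown Length / Total Height) * 100
CR = (7.9 m / 13.0 m) * 100
CR = 0.6077 * 100 = 60.8%

60.8


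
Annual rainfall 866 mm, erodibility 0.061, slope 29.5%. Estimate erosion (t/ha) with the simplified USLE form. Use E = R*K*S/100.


Formula: E = R * K * S / 100  (simplified USLE)
R * K = 866 * 0.061 = 52.826
E = 52.826 * 29.5 / 100 = 15.58 t/ha

15.58


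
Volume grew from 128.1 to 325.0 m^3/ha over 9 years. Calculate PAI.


Formula: PAI = (V_T2 - V_T1) / (T2 - T1)
Volume increment = 325.0 - 128.1 = 196.9 m^3/ha
PAI = 196.9 / 9 = 21.88 m^3/ha/year

21.88


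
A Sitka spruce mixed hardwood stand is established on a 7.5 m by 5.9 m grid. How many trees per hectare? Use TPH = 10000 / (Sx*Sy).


Formula: TPH = 10000 m^2/ha / (spacing_x * spacing_y)
Area per tree = 7.5 m * 5.9 m = 44.25 m^2
TPH = 10000 / 44.25 = 226 trees/ha

226


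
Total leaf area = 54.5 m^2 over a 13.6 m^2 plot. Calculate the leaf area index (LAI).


Formula: LAI = total leaf area / ground area  (dimensionless)
LAI = 54.5 m^2 / 13.6 m^2
LAI = 4.01

4.01


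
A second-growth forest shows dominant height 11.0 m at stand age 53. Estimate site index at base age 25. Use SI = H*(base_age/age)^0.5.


Formula: SI = H_dom * (base_age / age)^0.5
Age ratio = 25 / 53 = 0.4717
sqrt(age_ratio) = 0.6868
SI = 11.0 * 0.6868 = 7.6 m

7.6


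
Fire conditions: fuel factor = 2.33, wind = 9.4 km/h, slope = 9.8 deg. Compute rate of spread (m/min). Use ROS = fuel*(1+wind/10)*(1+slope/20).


Formula: ROS = fuel * (1 + wind/10) * (1 + slope/20)
Wind factor = 1 + 9.4/10 = 1.94
Slope factor = 1 + 9.8/20 = 1.49
ROS = 2.33 * 1.94 * 1.49 = 6.74 m/min

6.74


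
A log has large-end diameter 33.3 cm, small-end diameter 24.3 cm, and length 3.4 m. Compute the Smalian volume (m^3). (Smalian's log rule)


Smalian: V = (A1 + A2)/2 * L,  A = pi*(D/200)^2
A1 = pi*(33.3/200)^2 = 0.087092 m^2
A2 = pi*(24.3/200)^2 = 0.046377 m^2
V = (0.087092+0.046377)/2*3.4 = 0.2269 m^3

0.2269


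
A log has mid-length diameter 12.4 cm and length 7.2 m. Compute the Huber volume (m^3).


Huber: V = Am * L,  Am = pi*(Dm/200)^2
Am = pi*(12.4/200)^2 = 0.012076 m^2
V = 0.012076*7.2 = 0.0869 m^3

0.0869


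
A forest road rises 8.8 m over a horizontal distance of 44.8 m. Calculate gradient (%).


Formula: Gradient = rise / run * 100
Gradient = 8.8 / 44.8 * 100 = 19.6%

19.6


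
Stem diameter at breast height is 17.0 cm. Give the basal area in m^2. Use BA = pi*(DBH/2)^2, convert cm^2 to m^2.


Formula: BA = pi * (DBH/2)^2 / 10000  (cm^2 to m^2)
Radius = DBH/2 = 17.0/2 = 8.5 cm
BA = pi * 8.5^2 / 10000
   = 226.9801 cm^2 / 10000
   = 0.0227 m^2

0.0227


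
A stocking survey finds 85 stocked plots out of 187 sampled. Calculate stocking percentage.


Formula: Stocking % = stocked plots / total plots * 100
Stocking = 85 / 187 * 100
Stocking = 0.4545 * 100 = 45.5%

45.5


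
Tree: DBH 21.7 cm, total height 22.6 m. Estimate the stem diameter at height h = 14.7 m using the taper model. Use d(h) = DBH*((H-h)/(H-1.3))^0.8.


Taper: d(h) = DBH * ((H - h) / (H - 1.3))^0.8
Numerator = H - h = 22.6 - 14.7 = 7.9 m
Denominator = H - 1.3 = 22.6 - 1.3 = 21.3 m
Ratio = 7.9 / 21.3 = 0.37089
d = 21.7 * 0.37089^0.8 = 9.8 cm

9.8


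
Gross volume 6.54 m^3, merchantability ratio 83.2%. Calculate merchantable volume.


Formula: MV = V_total * (merchantable_pct / 100)
Merchantable fraction = 83.2% / 100 = 0.832
MV = 6.54 m^3 * 0.832 = 5.441 m^3

5.441


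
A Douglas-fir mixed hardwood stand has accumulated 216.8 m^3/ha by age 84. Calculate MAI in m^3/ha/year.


Formula: MAI = Total Volume / Stand Age
MAI = 216.8 m^3/ha / 84 years
MAI = 2.58 m^3/ha/year

2.58


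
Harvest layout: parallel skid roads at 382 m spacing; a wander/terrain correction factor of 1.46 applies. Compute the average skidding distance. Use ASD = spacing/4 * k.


Formula: ASD = (spacing / 4) * correction
Uncorrected distance = spacing / 4 = 382 / 4 = 95.5 m
ASD = 95.5 * 1.46 = 139 m

139


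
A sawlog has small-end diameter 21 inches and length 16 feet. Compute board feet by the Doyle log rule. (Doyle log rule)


Doyle: BF = (D - 4)^2 * L / 16
Adjusted diameter = 21 - 4 = 17 in
(D-4)^2 = 17^2 = 289
BF = 289 * 16 / 16 = 289 BF

289


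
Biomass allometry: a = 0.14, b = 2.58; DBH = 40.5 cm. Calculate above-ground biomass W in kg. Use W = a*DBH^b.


Formula: W = a * DBH^b  (allometric power law)
DBH^b = 40.5^2.58 = 14035.6962
W = 0.14 * 14035.6962 = 1965.0 kg

1965.0


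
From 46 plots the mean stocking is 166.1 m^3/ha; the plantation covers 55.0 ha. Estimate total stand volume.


Formula: Total Volume = Mean Volume per ha * Total Area
Total Volume = 166.1 m^3/ha * 55.0 ha
Total Volume = 9136 m^3

9136


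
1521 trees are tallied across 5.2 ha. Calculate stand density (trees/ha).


Formula: Stand Density = N_trees / Area_ha
Density = 1521 trees / 5.2 ha
Density = 293 trees/ha

293


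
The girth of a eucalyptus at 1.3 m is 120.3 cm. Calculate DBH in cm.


Formula: DBH = C / pi
DBH = 120.3 / pi
pi = 3.14159...
DBH = 38.3 cm

38.3


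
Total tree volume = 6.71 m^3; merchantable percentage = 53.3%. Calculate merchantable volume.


Formula: MV = V_total * (merchantable_pct / 100)
Merchantable fraction = 53.3% / 100 = 0.533
MV = 6.71 m^3 * 0.533 = 3.576 m^3

3.576


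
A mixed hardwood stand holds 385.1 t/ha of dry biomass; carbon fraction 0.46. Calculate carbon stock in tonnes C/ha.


Formula: Carbon Stock = Biomass * Carbon Fraction
C = 385.1 t/ha * 0.46
C = 177.1 t C/ha

177.1


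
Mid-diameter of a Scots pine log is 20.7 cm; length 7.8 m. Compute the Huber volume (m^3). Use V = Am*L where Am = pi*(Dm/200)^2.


Huber: V = Am * L,  Am = pi*(Dm/200)^2
Am = pi*(20.7/200)^2 = 0.033654 m^2
V = 0.033654*7.8 = 0.2625 m^3

0.2625


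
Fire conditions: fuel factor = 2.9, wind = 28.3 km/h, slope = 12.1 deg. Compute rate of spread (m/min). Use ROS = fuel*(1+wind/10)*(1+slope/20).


Formula: ROS = fuel * (1 + wind/10) * (1 + slope/20)
Wind factor = 1 + 28.3/10 = 3.83
Slope factor = 1 + 12.1/20 = 1.605
ROS = 2.9 * 3.83 * 1.605 = 17.83 m/min

17.83


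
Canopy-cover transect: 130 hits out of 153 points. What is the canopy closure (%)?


Formula: Canopy closure = covered points / total points * 100
Closure = 130 / 153 * 100
Closure = 0.8497 * 100 = 85.0%

85.0


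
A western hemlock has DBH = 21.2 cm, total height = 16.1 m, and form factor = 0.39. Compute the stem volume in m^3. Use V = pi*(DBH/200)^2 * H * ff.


Formula: V = pi * (DBH/200)^2 * H * ff
Radius = DBH/200 = 21.2/200 = 0.106 m
Radius^2 = 0.106^2 = 0.011236 m^2
V = pi * 0.011236 * 16.1 * 0.39
V = 0.222 m^3

0.222


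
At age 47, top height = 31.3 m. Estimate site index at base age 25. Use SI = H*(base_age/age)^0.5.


Formula: SI = H_dom * (base_age / age)^0.5
Age ratio = 25 / 47 = 0.53191
sqrt(age_ratio) = 0.72932
SI = 31.3 * 0.72932 = 22.8 m

22.8


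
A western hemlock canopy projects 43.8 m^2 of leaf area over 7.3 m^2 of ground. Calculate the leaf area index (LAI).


Formula: LAI = total leaf area / ground area  (dimensionless)
LAI = 43.8 m^2 / 7.3 m^2
LAI = 6.0

6.0


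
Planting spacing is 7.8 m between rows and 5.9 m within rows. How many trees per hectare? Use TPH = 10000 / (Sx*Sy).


Formula: TPH = 10000 m^2/ha / (spacing_x * spacing_y)
Area per tree = 7.8 m * 5.9 m = 46.02 m^2
TPH = 10000 / 46.02 = 217 trees/ha

217


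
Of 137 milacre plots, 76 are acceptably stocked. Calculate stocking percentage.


Formula: Stocking % = stocked plots / total plots * 100
Stocking = 76 / 137 * 100
Stocking = 0.5547 * 100 = 55.5%

55.5


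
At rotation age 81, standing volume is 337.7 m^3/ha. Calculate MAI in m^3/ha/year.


Formula: MAI = Total Volume / Stand Age
MAI = 337.7 m^3/ha / 81 years
MAI = 4.17 m^3/ha/year

4.17


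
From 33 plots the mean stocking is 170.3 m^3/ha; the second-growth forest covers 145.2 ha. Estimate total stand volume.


Formula: Total Volume = Mean Volume per ha * Total Area
Total Volume = 170.3 m^3/ha * 145.2 ha
Total Volume = 24728 m^3

24728


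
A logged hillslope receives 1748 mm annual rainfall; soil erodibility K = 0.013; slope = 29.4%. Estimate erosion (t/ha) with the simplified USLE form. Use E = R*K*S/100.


Formula: E = R * K * S / 100  (simplified USLE)
R * K = 1748 * 0.013 = 22.724
E = 22.724 * 29.4 / 100 = 6.68 t/ha

6.68


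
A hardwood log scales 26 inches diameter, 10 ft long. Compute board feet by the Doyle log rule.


Doyle: BF = (D - 4)^2 * L / 16
Adjusted diameter = 26 - 4 = 22 in
(D-4)^2 = 22^2 = 484
BF = 484 * 10 / 16 = 303 BF

303


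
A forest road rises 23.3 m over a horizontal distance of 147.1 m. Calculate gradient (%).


Formula: Gradient = rise / run * 100
Gradient = 23.3 / 147.1 * 100 = 15.8%

15.8


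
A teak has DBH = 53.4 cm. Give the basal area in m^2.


Formula: BA = pi * (DBH/2)^2 / 10000  (cm^2 to m^2)
Radius = DBH/2 = 53.4/2 = 26.7 cm
BA = pi * 26.7^2 / 10000
   = 2239.61 cm^2 / 10000
   = 0.224 m^2

0.224


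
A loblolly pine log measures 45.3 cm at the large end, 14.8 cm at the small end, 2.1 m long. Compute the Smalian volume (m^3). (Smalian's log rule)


Smalian: V = (A1 + A2)/2 * L,  A = pi*(D/200)^2
A1 = pi*(45.3/200)^2 = 0.161171 m^2
A2 = pi*(14.8/200)^2 = 0.017203 m^2
V = (0.161171+0.017203)/2*2.1 = 0.1873 m^3

0.1873


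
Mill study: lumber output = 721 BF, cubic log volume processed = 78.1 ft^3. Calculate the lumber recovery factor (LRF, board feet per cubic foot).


Formula: LRF = Lumber Output (BF) / Log Input (ft^3)
LRF = 721 BF / 78.1 ft^3
LRF = 9.23 BF/ft^3

9.23


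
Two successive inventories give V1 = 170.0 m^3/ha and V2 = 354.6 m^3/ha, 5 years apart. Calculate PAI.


Formula: PAI = (V_T2 - V_T1) / (T2 - T1)
Volume increment = 354.6 - 170.0 = 184.6 m^3/ha
PAI = 184.6 / 5 = 36.92 m^3/ha/year

36.92


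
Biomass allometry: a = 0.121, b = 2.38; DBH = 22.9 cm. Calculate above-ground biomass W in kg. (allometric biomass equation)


Formula: W = a * DBH^b  (allometric power law)
DBH^b = 22.9^2.38 = 1723.4887
W = 0.121 * 1723.4887 = 208.5 kg

208.5


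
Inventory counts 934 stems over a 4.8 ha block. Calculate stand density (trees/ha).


Formula: Stand Density = N_trees / Area_ha
Density = 934 trees / 4.8 ha
Density = 195 trees/ha

195


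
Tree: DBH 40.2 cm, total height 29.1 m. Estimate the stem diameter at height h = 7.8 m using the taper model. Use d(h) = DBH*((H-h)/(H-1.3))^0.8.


Taper: d(h) = DBH * ((H - h) / (H - 1.3))^0.8
Numerator = H - h = 29.1 - 7.8 = 21.3 m
Denominator = H - 1.3 = 29.1 - 1.3 = 27.8 m
Ratio = 21.3 / 27.8 = 0.76619
d = 40.2 * 0.76619^0.8 = 32.5 cm

32.5


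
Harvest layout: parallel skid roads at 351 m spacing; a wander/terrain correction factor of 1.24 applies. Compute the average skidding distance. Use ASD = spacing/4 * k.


Formula: ASD = (spacing / 4) * correction
Uncorrected distance = spacing / 4 = 351 / 4 = 87.75 m
ASD = 87.75 * 1.24 = 109 m

109


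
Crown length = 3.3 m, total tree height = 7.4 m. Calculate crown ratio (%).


Formula: Crown Ratio = (Crown Length / Total Height) * 100
CR = (3.3 m / 7.4 m) * 100
CR = 0.4459 * 100 = 44.6%

44.6


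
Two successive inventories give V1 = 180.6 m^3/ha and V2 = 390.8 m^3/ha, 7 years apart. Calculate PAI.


Formula: PAI = (V_T2 - V_T1) / (T2 - T1)
Volume increment = 390.8 - 180.6 = 210.2 m^3/ha
PAI = 210.2 / 7 = 30.03 m^3/ha/year

30.03


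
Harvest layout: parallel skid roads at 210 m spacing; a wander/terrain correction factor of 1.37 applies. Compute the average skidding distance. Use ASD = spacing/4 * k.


Formula: ASD = (spacing / 4) * correction
Uncorrected distance = spacing / 4 = 210 / 4 = 52.5 m
ASD = 52.5 * 1.37 = 72 m

72


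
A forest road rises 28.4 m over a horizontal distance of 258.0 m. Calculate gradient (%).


Formula: Gradient = rise / run * 100
Gradient = 28.4 / 258.0 * 100 = 11.0%

11.0


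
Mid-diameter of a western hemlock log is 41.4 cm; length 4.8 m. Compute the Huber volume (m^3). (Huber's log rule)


Huber: V = Am * L,  Am = pi*(Dm/200)^2
Am = pi*(41.4/200)^2 = 0.134614 m^2
V = 0.134614*4.8 = 0.6461 m^3

0.6461


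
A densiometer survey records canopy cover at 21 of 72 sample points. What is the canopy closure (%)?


Formula: Canopy closure = covered points / total points * 100
Closure = 21 / 72 * 100
Closure = 0.2917 * 100 = 29.2%

29.2


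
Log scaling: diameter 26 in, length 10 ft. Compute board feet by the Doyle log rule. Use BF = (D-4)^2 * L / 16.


Doyle: BF = (D - 4)^2 * L / 16
Adjusted diameter = 26 - 4 = 22 in
(D-4)^2 = 22^2 = 484
BF = 484 * 10 / 16 = 303 BF

303


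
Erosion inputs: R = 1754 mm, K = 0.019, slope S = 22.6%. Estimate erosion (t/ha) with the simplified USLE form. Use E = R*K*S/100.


Formula: E = R * K * S / 100  (simplified USLE)
R * K = 1754 * 0.019 = 33.326
E = 33.326 * 22.6 / 100 = 7.53 t/ha

7.53


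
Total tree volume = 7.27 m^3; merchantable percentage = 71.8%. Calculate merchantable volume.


Formula: MV = V_total * (merchantable_pct / 100)
Merchantable fraction = 71.8% / 100 = 0.718
MV = 7.27 m^3 * 0.718 = 5.22 m^3

5.22


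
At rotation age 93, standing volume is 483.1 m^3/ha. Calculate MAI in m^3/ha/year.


Formula: MAI = Total Volume / Stand Age
MAI = 483.1 m^3/ha / 93 years
MAI = 5.19 m^3/ha/year

5.19


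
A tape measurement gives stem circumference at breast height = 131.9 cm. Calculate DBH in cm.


Formula: DBH = C / pi
DBH = 131.9 / pi
pi = 3.14159...
DBH = 42.0 cm

42.0


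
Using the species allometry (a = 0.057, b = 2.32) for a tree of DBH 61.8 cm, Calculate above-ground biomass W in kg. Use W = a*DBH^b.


Formula: W = a * DBH^b  (allometric power law)
DBH^b = 61.8^2.32 = 14292.0084
W = 0.057 * 14292.0084 = 814.6 kg

814.6


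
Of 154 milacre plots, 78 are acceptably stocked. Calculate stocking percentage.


Formula: Stocking % = stocked plots / total plots * 100
Stocking = 78 / 154 * 100
Stocking = 0.5065 * 100 = 50.6%

50.6


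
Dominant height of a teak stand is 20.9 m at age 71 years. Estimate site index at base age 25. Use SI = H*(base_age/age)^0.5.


Formula: SI = H_dom * (base_age / age)^0.5
Age ratio = 25 / 71 = 0.35211
sqrt(age_ratio) = 0.59339
SI = 20.9 * 0.59339 = 12.4 m

12.4


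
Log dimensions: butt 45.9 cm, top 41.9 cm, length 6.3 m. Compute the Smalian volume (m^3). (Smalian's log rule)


Smalian: V = (A1 + A2)/2 * L,  A = pi*(D/200)^2
A1 = pi*(45.9/200)^2 = 0.165468 m^2
A2 = pi*(41.9/200)^2 = 0.137885 m^2
V = (0.165468+0.137885)/2*6.3 = 0.9556 m^3

0.9556


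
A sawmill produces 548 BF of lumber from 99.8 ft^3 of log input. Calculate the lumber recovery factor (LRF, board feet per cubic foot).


Formula: LRF = Lumber Output (BF) / Log Input (ft^3)
LRF = 548 BF / 99.8 ft^3
LRF = 5.49 BF/ft^3

5.49
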